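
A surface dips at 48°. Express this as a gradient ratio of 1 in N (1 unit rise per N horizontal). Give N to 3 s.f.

1 : N means tan θ = 1/N, so N = 1/tan 48° = 1/1.1106

1 in 0.900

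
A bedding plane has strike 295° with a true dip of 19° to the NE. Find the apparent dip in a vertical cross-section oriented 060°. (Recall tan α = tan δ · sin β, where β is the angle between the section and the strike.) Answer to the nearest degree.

Angle between strike (295°) and section (060°): β = 55°.
tan(apparent dip) = tan 19° · sin 55° = 0.2821
apparent dip = arctan 0.2821 = 15.75°

16°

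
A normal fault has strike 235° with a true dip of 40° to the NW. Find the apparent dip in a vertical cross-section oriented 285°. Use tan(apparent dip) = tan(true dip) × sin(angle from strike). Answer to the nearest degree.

33°

The section lies 50° from the strike.
tan α = tan 40° × sin 50° = 0.8391 × 0.7660 = 0.6428
apparent dip = arctan 0.6428 = 32.73°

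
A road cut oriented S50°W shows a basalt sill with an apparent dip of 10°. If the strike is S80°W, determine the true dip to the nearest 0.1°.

β = acute angle between strike S80°W and section S50°W = 30°.
tan δ = tan α / sin β = tan 10° / sin 30° = 0.1763 / 0.5000 = 0.3527
δ = arctan(0.3527) = 19.43°

19.4°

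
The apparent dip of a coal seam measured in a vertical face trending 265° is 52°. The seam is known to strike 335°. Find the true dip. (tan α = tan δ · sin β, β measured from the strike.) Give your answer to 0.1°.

The section is 70° from the strike.
tan(true dip) = tan 52° / sin 70° = 1.3621
true dip = arctan 1.3621 = 53.72°

53.7°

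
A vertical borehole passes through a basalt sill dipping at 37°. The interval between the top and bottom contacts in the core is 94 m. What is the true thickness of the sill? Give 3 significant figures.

75.1 m

True thickness t = h · cos(dip) = 94 × cos 37°
t = 94 × 0.7986 = 75.072 m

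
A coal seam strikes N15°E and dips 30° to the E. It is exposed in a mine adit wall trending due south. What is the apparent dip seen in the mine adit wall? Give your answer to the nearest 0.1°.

Angle between strike (N15°E) and section (due south): β = 15°.
tan α = tan 30° × sin 15° = 0.5774 × 0.2588 = 0.1494
α = arctan(0.1494) = 8.50°

8.5°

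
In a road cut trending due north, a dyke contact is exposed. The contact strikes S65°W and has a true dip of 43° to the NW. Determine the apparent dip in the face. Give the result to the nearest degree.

Angle between strike (S65°W) and section (due north): β = 65°.
tan α = tan 43° × sin 65° = 0.9325 × 0.9063 = 0.8451
α = arctan(0.8451) = 40.20°

40°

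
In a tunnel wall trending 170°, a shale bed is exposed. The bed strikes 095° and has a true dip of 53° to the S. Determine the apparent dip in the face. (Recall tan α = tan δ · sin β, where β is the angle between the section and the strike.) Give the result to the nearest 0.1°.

The section lies 75° from the strike.
tan α = tan 53° × sin 75° = 1.3270 × 0.9659 = 1.2818
apparent dip = arctan 1.2818 = 52.04°

52.0°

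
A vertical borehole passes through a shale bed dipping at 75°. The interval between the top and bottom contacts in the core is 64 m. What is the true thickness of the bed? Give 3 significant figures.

True thickness t = h · cos(dip) = 64 × cos 75°
t = 64 × 0.2588 = 16.564 m

16.6 m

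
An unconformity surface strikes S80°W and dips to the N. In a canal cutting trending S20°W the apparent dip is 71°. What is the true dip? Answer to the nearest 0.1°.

The section is 60° from the strike.
tan δ = tan α / sin β = tan 71° / sin 60° = 2.9042 / 0.8660 = 3.3535
δ = arctan(3.3535) = 73.40°

73.4°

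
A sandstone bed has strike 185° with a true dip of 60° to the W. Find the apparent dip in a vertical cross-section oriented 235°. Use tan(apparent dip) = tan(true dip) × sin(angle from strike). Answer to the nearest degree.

53°

The section lies 50° from the strike.
tan(apparent dip) = tan 60° · sin 50° = 1.3268
α = arctan(1.3268) = 53.00°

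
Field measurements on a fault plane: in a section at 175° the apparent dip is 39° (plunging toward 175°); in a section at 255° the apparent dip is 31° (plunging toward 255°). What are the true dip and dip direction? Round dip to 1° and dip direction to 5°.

The two traces are lines in the plane: v₁ = (sin 175°·cos 39°, cos 175°·cos 39°, −sin 39°), v₂ = (sin 255°·cos 31°, cos 255°·cos 31°, −sin 31°).
n = v₁ × v₂ = (-0.259, -0.556, 0.656) (taken with n_z > 0).
tan δ = √(n_x²+n_y²)/n_z = 0.613/0.656, so δ = 43.1°.
The horizontal component of n points toward azimuth atan2(n_x, n_y) = 205°, the dip direction.

true dip 43°, dip direction 205°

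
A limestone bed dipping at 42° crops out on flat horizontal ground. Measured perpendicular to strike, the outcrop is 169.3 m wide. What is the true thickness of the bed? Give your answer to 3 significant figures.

113 m

True thickness t = w · sin(dip) = 169.3 × sin 42°
t = 169.3 × 0.6691 = 113.284 m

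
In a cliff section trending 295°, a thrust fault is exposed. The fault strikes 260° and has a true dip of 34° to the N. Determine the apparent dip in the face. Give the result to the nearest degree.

The strike is 260° and the section trends 295°; the acute angle between them is β = 35°.
tan α = tan 34° × sin 35° = 0.6745 × 0.5736 = 0.3869
apparent dip = arctan 0.3869 = 21.15°

21°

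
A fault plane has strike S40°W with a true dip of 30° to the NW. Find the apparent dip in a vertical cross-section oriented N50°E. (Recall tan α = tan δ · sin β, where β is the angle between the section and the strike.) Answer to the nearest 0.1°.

The strike is S40°W and the section trends N50°E; the acute angle between them is β = 10°.
tan α = tan 30° × sin 10° = 0.5774 × 0.1736 = 0.1003
α = arctan(0.1003) = 5.73°

5.7°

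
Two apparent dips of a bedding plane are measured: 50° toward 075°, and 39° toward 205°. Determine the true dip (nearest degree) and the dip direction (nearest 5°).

Represent each trace as a vector plunging at its apparent dip toward its trend (east-north-up frame): v₁ = (0.621, 0.166, -0.766), v₂ = (-0.328, -0.704, -0.629).
n = v₁ × v₂ = (0.644, -0.642, 0.383) (taken with n_z > 0).
tan δ = √(n_x²+n_y²)/n_z = 0.910/0.383, so δ = 67.2°.
The horizontal component of n points toward azimuth atan2(n_x, n_y) = 135°, the dip direction.

true dip 67°, dip direction 135°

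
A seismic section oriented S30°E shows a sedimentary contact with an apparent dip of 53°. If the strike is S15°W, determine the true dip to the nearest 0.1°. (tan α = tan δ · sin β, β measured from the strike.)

The section is 45° from the strike.
tan(true dip) = tan 53° / sin 45° = 1.8767
δ = arctan(1.8767) = 61.95°

61.9°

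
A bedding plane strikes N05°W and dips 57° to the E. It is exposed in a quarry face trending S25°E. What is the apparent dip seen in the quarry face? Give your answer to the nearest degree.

28°

The strike is N05°W and the section trends S25°E; the acute angle between them is β = 20°.
tan α = tan 57° × sin 20° = 1.5399 × 0.3420 = 0.5267
apparent dip = arctan 0.5267 = 27.77°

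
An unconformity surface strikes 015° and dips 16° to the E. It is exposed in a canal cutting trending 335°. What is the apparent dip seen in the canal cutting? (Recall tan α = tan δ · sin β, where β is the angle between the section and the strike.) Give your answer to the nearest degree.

The strike is 015° and the section trends 335°; the acute angle between them is β = 40°.
tan(apparent dip) = tan 16° · sin 40° = 0.1843
α = arctan(0.1843) = 10.44°

10°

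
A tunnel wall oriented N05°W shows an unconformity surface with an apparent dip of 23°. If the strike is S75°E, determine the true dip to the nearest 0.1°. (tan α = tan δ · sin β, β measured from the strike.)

β = acute angle between strike S75°E and section N05°W = 70°.
tan(true dip) = tan 23° / sin 70° = 0.4517
true dip = arctan 0.4517 = 24.31°

24.3°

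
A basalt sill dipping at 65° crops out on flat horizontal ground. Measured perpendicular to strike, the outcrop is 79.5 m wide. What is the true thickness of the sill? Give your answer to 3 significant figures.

72.1 m

True thickness t = w · sin(dip) = 79.5 × sin 65°
t = 79.5 × 0.9063 = 72.051 m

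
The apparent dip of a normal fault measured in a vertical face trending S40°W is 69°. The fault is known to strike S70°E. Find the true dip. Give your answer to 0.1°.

70.2°

The section is 70° from the strike.
tan δ = tan α / sin β = tan 69° / sin 70° = 2.6051 / 0.9397 = 2.7723
true dip = arctan 2.7723 = 70.16°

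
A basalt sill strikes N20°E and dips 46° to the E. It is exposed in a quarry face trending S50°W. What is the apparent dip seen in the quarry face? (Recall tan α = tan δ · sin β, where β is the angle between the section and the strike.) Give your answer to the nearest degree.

27°

The section lies 30° from the strike.
tan(apparent dip) = tan 46° · sin 30° = 0.5178
α = arctan(0.5178) = 27.37°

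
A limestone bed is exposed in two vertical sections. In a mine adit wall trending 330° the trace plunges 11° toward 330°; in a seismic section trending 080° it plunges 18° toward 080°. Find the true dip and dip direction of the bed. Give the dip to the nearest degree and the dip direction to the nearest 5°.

true dip 25°, dip direction 035°

Each apparent-dip line lies in the plane. As unit vectors (x east, y north, z up), v₁ plunges 11°→330° and v₂ plunges 18°→080°.
n = v₁ × v₂ = (0.231, 0.330, 0.877) (taken with n_z > 0).
tan δ = √(n_x²+n_y²)/n_z = 0.403/0.877, so δ = 24.7°.
Dip direction = atan2(0.231, 0.330) = 35° (azimuth of n's horizontal projection).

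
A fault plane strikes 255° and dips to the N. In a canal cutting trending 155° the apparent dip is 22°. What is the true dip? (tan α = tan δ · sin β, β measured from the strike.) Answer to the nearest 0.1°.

22.3°

β = acute angle between strike 255° and section 155° = 80°.
tan δ = tan α / sin β = tan 22° / sin 80° = 0.4040 / 0.9848 = 0.4103
δ = arctan(0.4103) = 22.31°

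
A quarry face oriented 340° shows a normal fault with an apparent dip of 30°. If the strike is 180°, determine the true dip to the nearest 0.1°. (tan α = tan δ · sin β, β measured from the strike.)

59.4°

The section is 20° from the strike.
tan δ = tan α / sin β = tan 30° / sin 20° = 0.5774 / 0.3420 = 1.6881
true dip = arctan 1.6881 = 59.36°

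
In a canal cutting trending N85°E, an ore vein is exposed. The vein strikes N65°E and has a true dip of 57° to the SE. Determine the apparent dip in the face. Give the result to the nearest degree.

The section lies 20° from the strike.
tan(apparent dip) = tan 57° · sin 20° = 0.5267
α = arctan(0.5267) = 27.77°

28°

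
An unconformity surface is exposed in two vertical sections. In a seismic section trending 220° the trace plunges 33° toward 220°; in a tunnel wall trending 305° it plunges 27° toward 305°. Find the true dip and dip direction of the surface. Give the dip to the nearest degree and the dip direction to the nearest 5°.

Each apparent-dip line lies in the plane. As unit vectors (x east, y north, z up), v₁ plunges 33°→220° and v₂ plunges 27°→305°.
Cross product v₁ × v₂ gives the pole to the plane: n ∝ (-0.570, -0.153, 0.744).
tan δ = √(n_x²+n_y²)/n_z = 0.590/0.744, so δ = 38.4°.
Dip direction = atan2(-0.570, -0.153) = 255° (azimuth of n's horizontal projection).

true dip 38°, dip direction 255°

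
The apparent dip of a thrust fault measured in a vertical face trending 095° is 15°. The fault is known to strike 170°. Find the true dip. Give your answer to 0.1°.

β = acute angle between strike 170° and section 095° = 75°.
tan(true dip) = tan 15° / sin 75° = 0.2774
δ = arctan(0.2774) = 15.50°

15.5°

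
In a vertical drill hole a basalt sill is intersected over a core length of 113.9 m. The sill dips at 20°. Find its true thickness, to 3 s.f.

107 m

True thickness t = h · cos(dip) = 113.9 × cos 20°
t = 113.9 × 0.9397 = 107.031 m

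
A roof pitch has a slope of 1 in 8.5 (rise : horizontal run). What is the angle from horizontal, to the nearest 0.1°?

6.7°

tan θ = 1/8.5 = 0.1176
θ = arctan(0.1176) = 6.71°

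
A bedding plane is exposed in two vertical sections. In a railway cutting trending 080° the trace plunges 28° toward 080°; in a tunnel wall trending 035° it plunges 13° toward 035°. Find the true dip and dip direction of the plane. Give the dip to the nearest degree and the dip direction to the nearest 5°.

The two traces are lines in the plane: v₁ = (sin 80°·cos 28°, cos 80°·cos 28°, −sin 28°), v₂ = (sin 35°·cos 13°, cos 35°·cos 13°, −sin 13°).
The plane normal is n = v₁ × v₂ ∝ (0.340, -0.067, 0.608).
Dip δ = arctan(|n_h|/n_z) = arctan(0.347/0.608) = 29.7°.
Dip direction = atan2(0.340, -0.067) = 101° (azimuth of n's horizontal projection).

true dip 30°, dip direction 100°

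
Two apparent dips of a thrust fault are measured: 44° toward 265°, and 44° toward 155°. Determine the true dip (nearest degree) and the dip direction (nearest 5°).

true dip 59°, dip direction 210°

Represent each trace as a vector plunging at its apparent dip toward its trend (east-north-up frame): v₁ = (-0.717, -0.063, -0.695), v₂ = (0.304, -0.652, -0.695).
The plane normal is n = v₁ × v₂ ∝ (-0.409, -0.709, 0.486).
tan δ = √(n_x²+n_y²)/n_z = 0.819/0.486, so δ = 59.3°.
Dip direction = atan2(-0.409, -0.709) = 210° (azimuth of n's horizontal projection).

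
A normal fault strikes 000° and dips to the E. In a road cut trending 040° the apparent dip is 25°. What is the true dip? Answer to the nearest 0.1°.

36.0°

β = acute angle between strike 000° and section 040° = 40°.
tan(true dip) = tan 25° / sin 40° = 0.7254
true dip = arctan 0.7254 = 35.96°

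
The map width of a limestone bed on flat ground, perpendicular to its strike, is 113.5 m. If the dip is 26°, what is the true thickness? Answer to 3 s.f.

49.8 m

True thickness t = w · sin(dip) = 113.5 × sin 26°
t = 113.5 × 0.4384 = 49.755 m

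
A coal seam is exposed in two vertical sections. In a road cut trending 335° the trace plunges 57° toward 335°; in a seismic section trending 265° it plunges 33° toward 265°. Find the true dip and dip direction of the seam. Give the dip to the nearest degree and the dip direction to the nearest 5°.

Each apparent-dip line lies in the plane. As unit vectors (x east, y north, z up), v₁ plunges 57°→335° and v₂ plunges 33°→265°.
The plane normal is n = v₁ × v₂ ∝ (-0.330, 0.575, 0.429).
Dip δ = arctan(|n_h|/n_z) = arctan(0.663/0.429) = 57.1°.
The horizontal component of n points toward azimuth atan2(n_x, n_y) = 330°, the dip direction.

true dip 57°, dip direction 330°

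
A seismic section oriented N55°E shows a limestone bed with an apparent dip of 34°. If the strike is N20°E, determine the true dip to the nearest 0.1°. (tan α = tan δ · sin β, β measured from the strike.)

49.6°

β = acute angle between strike N20°E and section N55°E = 35°.
tan δ = tan α / sin β = tan 34° / sin 35° = 0.6745 / 0.5736 = 1.1760
δ = arctan(1.1760) = 49.62°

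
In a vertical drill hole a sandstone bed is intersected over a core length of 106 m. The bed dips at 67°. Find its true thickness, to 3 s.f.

True thickness t = h · cos(dip) = 106 × cos 67°
t = 106 × 0.3907 = 41.417 m

41.4 m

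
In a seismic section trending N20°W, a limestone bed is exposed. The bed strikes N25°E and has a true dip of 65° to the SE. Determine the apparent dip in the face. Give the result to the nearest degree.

Angle between strike (N25°E) and section (N20°W): β = 45°.
tan(apparent dip) = tan 65° · sin 45° = 1.5164
α = arctan(1.5164) = 56.60°

57°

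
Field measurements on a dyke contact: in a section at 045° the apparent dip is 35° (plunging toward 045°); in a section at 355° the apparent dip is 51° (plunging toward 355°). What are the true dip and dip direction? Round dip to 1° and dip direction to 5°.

Represent each trace as a vector plunging at its apparent dip toward its trend (east-north-up frame): v₁ = (0.579, 0.579, -0.574), v₂ = (-0.055, 0.627, -0.777).
Cross product v₁ × v₂ gives the pole to the plane: n ∝ (-0.091, 0.482, 0.395).
tan δ = √(n_x²+n_y²)/n_z = 0.490/0.395, so δ = 51.1°.
The horizontal component of n points toward azimuth atan2(n_x, n_y) = 349°, the dip direction.

true dip 51°, dip direction 350°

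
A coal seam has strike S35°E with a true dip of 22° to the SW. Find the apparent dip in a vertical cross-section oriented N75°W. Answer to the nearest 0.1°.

14.6°

The strike is S35°E and the section trends N75°W; the acute angle between them is β = 40°.
tan α = tan 22° × sin 40° = 0.4040 × 0.6428 = 0.2597
α = arctan(0.2597) = 14.56°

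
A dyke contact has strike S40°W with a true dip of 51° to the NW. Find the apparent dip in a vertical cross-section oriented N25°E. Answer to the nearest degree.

The strike is S40°W and the section trends N25°E; the acute angle between them is β = 15°.
tan(apparent dip) = tan 51° · sin 15° = 0.3196
apparent dip = arctan 0.3196 = 17.72°

18°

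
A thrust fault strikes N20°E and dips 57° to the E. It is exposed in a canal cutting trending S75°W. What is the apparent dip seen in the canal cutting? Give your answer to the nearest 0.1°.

The section lies 55° from the strike.
tan(apparent dip) = tan 57° · sin 55° = 1.2614
α = arctan(1.2614) = 51.59°

51.6°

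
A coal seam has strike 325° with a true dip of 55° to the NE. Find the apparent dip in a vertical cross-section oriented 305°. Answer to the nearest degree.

The section lies 20° from the strike.
tan α = tan 55° × sin 20° = 1.4281 × 0.3420 = 0.4885
α = arctan(0.4885) = 26.03°

26°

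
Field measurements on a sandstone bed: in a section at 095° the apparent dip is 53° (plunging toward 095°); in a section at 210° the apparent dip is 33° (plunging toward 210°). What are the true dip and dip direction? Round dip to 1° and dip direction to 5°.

Represent each trace as a vector plunging at its apparent dip toward its trend (east-north-up frame): v₁ = (0.600, -0.052, -0.799), v₂ = (-0.419, -0.726, -0.545).
The plane normal is n = v₁ × v₂ ∝ (0.551, -0.661, 0.457).
True dip = arccos(n_z / |n|) = arccos(0.4691) = 62.0°.
Dip direction = azimuth of (n_x, n_y) = atan2(0.551, -0.661) = 140°.

true dip 62°, dip direction 140°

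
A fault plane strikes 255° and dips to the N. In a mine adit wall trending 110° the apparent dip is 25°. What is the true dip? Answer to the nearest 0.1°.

39.1°

β = acute angle between strike 255° and section 110° = 35°.
tan(true dip) = tan 25° / sin 35° = 0.8130
true dip = arctan 0.8130 = 39.11°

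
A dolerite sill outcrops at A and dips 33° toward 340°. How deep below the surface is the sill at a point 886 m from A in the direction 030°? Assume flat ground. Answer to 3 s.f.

370 m

The hole lies 50° from the dip direction, so the down-dip offset is 886 × cos 50° = 569.51 m.
Depth = down-dip offset × tan(dip) = 569.51 × tan 33° = 569.51 × 0.6494
Depth = 369.84 m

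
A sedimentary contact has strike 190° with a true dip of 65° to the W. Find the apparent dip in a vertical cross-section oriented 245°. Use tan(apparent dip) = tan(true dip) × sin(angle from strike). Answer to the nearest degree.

The strike is 190° and the section trends 245°; the acute angle between them is β = 55°.
tan α = tan 65° × sin 55° = 2.1445 × 0.8192 = 1.7567
α = arctan(1.7567) = 60.35°

60°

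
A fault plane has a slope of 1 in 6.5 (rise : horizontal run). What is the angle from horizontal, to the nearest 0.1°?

tan θ = 1/6.5 = 0.1538
θ = arctan(0.1538) = 8.75°

8.7°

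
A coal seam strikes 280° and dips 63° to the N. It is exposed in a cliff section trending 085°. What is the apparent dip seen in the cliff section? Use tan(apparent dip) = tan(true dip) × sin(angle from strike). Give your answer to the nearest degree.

27°

The section lies 15° from the strike.
tan α = tan 63° × sin 15° = 1.9626 × 0.2588 = 0.5080
apparent dip = arctan 0.5080 = 26.93°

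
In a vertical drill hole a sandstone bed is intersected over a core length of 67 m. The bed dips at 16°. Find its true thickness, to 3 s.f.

64.4 m

True thickness t = h · cos(dip) = 67 × cos 16°
t = 67 × 0.9613 = 64.405 m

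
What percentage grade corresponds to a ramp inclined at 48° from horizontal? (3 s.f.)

111%

grade % = 100 × tan 48° = 100 × 1.1106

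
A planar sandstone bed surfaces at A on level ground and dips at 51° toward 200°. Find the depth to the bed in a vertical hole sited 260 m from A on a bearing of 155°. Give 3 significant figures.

227 m

The hole lies 45° from the dip direction, so the down-dip offset is 260 × cos 45° = 183.85 m.
Depth = down-dip offset × tan(dip) = 183.85 × tan 51° = 183.85 × 1.2349
Depth = 227.03 m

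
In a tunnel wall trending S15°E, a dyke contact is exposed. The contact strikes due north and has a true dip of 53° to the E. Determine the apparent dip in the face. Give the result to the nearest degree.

Angle between strike (due north) and section (S15°E): β = 15°.
tan α = tan 53° × sin 15° = 1.3270 × 0.2588 = 0.3435
α = arctan(0.3435) = 18.96°

19°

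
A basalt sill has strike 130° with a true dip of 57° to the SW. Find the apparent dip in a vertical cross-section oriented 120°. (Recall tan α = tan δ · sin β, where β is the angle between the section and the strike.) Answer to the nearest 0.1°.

Angle between strike (130°) and section (120°): β = 10°.
tan α = tan 57° × sin 10° = 1.5399 × 0.1736 = 0.2674
apparent dip = arctan 0.2674 = 14.97°

15.0°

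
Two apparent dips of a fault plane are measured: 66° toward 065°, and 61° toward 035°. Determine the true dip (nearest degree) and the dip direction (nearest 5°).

true dip 66°, dip direction 070°

Represent each trace as a vector plunging at its apparent dip toward its trend (east-north-up frame): v₁ = (0.369, 0.172, -0.914), v₂ = (0.278, 0.397, -0.875).
The plane normal is n = v₁ × v₂ ∝ (0.212, 0.068, 0.099).
True dip = arccos(n_z / |n|) = arccos(0.4041) = 66.2°.
Dip direction = atan2(0.212, 0.068) = 72° (azimuth of n's horizontal projection).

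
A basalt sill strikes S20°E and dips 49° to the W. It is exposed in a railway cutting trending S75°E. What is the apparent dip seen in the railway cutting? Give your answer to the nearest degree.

43°

The strike is S20°E and the section trends S75°E; the acute angle between them is β = 55°.
tan α = tan 49° × sin 55° = 1.1504 × 0.8192 = 0.9423
α = arctan(0.9423) = 43.30°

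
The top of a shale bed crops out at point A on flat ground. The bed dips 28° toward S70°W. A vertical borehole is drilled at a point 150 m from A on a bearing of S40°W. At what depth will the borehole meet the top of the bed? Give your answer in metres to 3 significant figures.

69.1 m

The hole lies 30° from the dip direction, so the down-dip offset is 150 × cos 30° = 129.90 m.
Depth = down-dip offset × tan(dip) = 129.90 × tan 28° = 129.90 × 0.5317
Depth = 69.07 m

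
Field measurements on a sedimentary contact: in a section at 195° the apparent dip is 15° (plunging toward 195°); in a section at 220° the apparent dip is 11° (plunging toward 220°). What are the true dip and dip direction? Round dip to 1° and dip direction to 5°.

Each apparent-dip line lies in the plane. As unit vectors (x east, y north, z up), v₁ plunges 15°→195° and v₂ plunges 11°→220°.
n = v₁ × v₂ = (0.017, -0.116, 0.401) (taken with n_z > 0).
Dip δ = arctan(|n_h|/n_z) = arctan(0.117/0.401) = 16.2°.
Dip direction = atan2(0.017, -0.116) = 172° (azimuth of n's horizontal projection).

true dip 16°, dip direction 170°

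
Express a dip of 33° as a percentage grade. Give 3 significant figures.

64.9%

grade % = 100 × tan 33° = 100 × 0.6494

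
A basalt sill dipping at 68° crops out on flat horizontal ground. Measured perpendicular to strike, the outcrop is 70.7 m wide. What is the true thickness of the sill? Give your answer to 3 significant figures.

65.6 m

True thickness t = w · sin(dip) = 70.7 × sin 68°
t = 70.7 × 0.9272 = 65.552 m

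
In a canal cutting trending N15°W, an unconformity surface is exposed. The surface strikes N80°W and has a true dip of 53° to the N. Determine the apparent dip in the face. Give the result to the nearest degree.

50°

The strike is N80°W and the section trends N15°W; the acute angle between them is β = 65°.
tan(apparent dip) = tan 53° · sin 65° = 1.2027
α = arctan(1.2027) = 50.26°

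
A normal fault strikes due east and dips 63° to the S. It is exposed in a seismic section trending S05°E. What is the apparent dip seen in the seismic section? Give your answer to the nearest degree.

The section lies 85° from the strike.
tan α = tan 63° × sin 85° = 1.9626 × 0.9962 = 1.9551
α = arctan(1.9551) = 62.91°

63°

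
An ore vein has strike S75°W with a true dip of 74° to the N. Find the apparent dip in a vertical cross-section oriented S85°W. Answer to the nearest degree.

The section lies 10° from the strike.
tan(apparent dip) = tan 74° · sin 10° = 0.6056
apparent dip = arctan 0.6056 = 31.20°

31°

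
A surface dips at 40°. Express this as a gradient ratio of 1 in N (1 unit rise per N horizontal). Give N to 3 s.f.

1 : N means tan θ = 1/N, so N = 1/tan 40° = 1/0.8391

1 in 1.19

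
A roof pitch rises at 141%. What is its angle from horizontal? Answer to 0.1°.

tan θ = 141/100 = 1.4100
θ = arctan(1.4100) = 54.65°

54.7°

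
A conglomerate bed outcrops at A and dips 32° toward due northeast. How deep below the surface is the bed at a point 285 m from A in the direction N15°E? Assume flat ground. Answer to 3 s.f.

The hole lies 30° from the dip direction, so the down-dip offset is 285 × cos 30° = 246.82 m.
Depth = down-dip offset × tan(dip) = 246.82 × tan 32° = 246.82 × 0.6249
Depth = 154.23 m

154 m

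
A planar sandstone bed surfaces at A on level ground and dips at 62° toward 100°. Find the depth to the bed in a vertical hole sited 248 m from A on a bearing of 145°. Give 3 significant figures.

330 m

The hole lies 45° from the dip direction, so the down-dip offset is 248 × cos 45° = 175.36 m.
Depth = down-dip offset × tan(dip) = 175.36 × tan 62° = 175.36 × 1.8807
Depth = 329.81 m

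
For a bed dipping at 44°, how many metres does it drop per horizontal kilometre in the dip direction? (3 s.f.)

drop per km = 1000 × tan 44° = 1000 × 0.9657

966 m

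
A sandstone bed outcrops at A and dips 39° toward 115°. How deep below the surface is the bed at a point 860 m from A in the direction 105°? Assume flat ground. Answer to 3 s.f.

The hole lies 10° from the dip direction, so the down-dip offset is 860 × cos 10° = 846.93 m.
Depth = down-dip offset × tan(dip) = 846.93 × tan 39° = 846.93 × 0.8098
Depth = 685.83 m

686 m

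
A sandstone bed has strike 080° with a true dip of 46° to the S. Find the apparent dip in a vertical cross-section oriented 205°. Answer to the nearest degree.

Angle between strike (080°) and section (205°): β = 55°.
tan α = tan 46° × sin 55° = 1.0355 × 0.8192 = 0.8483
α = arctan(0.8483) = 40.31°

40°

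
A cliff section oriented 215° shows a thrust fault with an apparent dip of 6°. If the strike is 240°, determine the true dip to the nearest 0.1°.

14.0°

The section is 25° from the strike.
tan(true dip) = tan 6° / sin 25° = 0.2487
δ = arctan(0.2487) = 13.97°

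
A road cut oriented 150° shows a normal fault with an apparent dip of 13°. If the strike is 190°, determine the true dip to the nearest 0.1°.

β = acute angle between strike 190° and section 150° = 40°.
tan(true dip) = tan 13° / sin 40° = 0.3592
true dip = arctan 0.3592 = 19.76°

19.8°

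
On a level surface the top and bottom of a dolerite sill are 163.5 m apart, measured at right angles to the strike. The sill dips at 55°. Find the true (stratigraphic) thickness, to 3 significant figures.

134 m

True thickness t = w · sin(dip) = 163.5 × sin 55°
t = 163.5 × 0.8192 = 133.931 m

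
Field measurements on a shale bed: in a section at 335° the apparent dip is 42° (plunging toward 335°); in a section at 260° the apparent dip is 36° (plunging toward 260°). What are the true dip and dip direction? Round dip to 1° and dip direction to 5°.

Represent each trace as a vector plunging at its apparent dip toward its trend (east-north-up frame): v₁ = (-0.314, 0.674, -0.669), v₂ = (-0.797, -0.140, -0.588).
The plane normal is n = v₁ × v₂ ∝ (-0.490, 0.349, 0.581).
tan δ = √(n_x²+n_y²)/n_z = 0.601/0.581, so δ = 46.0°.
The horizontal component of n points toward azimuth atan2(n_x, n_y) = 305°, the dip direction.

true dip 46°, dip direction 305°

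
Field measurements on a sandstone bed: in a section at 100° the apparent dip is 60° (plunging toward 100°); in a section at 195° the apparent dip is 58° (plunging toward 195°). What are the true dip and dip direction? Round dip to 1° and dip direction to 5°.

The two traces are lines in the plane: v₁ = (sin 100°·cos 60°, cos 100°·cos 60°, −sin 60°), v₂ = (sin 195°·cos 58°, cos 195°·cos 58°, −sin 58°).
Cross product v₁ × v₂ gives the pole to the plane: n ∝ (0.370, -0.536, 0.264).
tan δ = √(n_x²+n_y²)/n_z = 0.651/0.264, so δ = 67.9°.
Dip direction = atan2(0.370, -0.536) = 145° (azimuth of n's horizontal projection).

true dip 68°, dip direction 145°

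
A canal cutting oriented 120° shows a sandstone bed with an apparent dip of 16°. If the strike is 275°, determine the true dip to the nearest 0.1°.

β = acute angle between strike 275° and section 120° = 25°.
tan δ = tan α / sin β = tan 16° / sin 25° = 0.2867 / 0.4226 = 0.6785
δ = arctan(0.6785) = 34.16°

34.2°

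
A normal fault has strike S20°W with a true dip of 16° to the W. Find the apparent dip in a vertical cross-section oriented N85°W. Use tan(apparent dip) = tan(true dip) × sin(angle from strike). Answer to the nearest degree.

15°

The section lies 75° from the strike.
tan α = tan 16° × sin 75° = 0.2867 × 0.9659 = 0.2770
α = arctan(0.2770) = 15.48°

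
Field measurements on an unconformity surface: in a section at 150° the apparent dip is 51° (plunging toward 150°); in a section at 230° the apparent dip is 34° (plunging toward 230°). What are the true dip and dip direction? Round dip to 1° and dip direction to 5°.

Each apparent-dip line lies in the plane. As unit vectors (x east, y north, z up), v₁ plunges 51°→150° and v₂ plunges 34°→230°.
The plane normal is n = v₁ × v₂ ∝ (0.109, -0.670, 0.514).
tan δ = √(n_x²+n_y²)/n_z = 0.678/0.514, so δ = 52.9°.
The horizontal component of n points toward azimuth atan2(n_x, n_y) = 171°, the dip direction.

true dip 53°, dip direction 170°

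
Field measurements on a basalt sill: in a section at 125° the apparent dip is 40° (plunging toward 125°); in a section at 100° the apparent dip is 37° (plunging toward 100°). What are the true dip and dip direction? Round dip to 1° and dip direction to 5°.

Each apparent-dip line lies in the plane. As unit vectors (x east, y north, z up), v₁ plunges 40°→125° and v₂ plunges 37°→100°.
The plane normal is n = v₁ × v₂ ∝ (0.175, -0.128, 0.259).
True dip = arccos(n_z / |n|) = arccos(0.7660) = 40.0°.
Dip direction = atan2(0.175, -0.128) = 126° (azimuth of n's horizontal projection).

true dip 40°, dip direction 125°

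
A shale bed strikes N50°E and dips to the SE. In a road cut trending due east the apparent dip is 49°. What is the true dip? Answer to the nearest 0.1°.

60.8°

β = acute angle between strike N50°E and section due east = 40°.
tan δ = tan α / sin β = tan 49° / sin 40° = 1.1504 / 0.6428 = 1.7897
true dip = arctan 1.7897 = 60.80°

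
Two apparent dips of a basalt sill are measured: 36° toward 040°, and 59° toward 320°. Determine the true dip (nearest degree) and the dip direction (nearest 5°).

Represent each trace as a vector plunging at its apparent dip toward its trend (east-north-up frame): v₁ = (0.520, 0.620, -0.588), v₂ = (-0.331, 0.395, -0.857).
Cross product v₁ × v₂ gives the pole to the plane: n ∝ (-0.299, 0.640, 0.410).
True dip = arccos(n_z / |n|) = arccos(0.5021) = 59.9°.
Dip direction = atan2(-0.299, 0.640) = 335° (azimuth of n's horizontal projection).

true dip 60°, dip direction 335°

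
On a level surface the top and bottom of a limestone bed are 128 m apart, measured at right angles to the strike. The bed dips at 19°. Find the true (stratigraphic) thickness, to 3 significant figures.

41.7 m

True thickness t = w · sin(dip) = 128 × sin 19°
t = 128 × 0.3256 = 41.673 m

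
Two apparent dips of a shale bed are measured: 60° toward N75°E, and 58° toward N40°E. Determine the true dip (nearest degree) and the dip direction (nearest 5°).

true dip 60°, dip direction 065°

The two traces are lines in the plane: v₁ = (sin 75°·cos 60°, cos 75°·cos 60°, −sin 60°), v₂ = (sin 40°·cos 58°, cos 40°·cos 58°, −sin 58°).
The plane normal is n = v₁ × v₂ ∝ (0.242, 0.115, 0.152).
True dip = arccos(n_z / |n|) = arccos(0.4939) = 60.4°.
Dip direction = atan2(0.242, 0.115) = 65° (azimuth of n's horizontal projection).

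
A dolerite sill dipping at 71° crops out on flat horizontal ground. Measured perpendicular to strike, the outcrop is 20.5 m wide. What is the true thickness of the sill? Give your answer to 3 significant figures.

True thickness t = w · sin(dip) = 20.5 × sin 71°
t = 20.5 × 0.9455 = 19.383 m

19.4 m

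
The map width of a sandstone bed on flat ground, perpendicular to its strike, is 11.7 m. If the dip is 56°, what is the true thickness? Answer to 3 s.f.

9.70 m

True thickness t = w · sin(dip) = 11.7 × sin 56°
t = 11.7 × 0.8290 = 9.700 m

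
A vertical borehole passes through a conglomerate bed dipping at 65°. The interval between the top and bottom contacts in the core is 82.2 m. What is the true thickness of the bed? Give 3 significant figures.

34.7 m

True thickness t = h · cos(dip) = 82.2 × cos 65°
t = 82.2 × 0.4226 = 34.739 m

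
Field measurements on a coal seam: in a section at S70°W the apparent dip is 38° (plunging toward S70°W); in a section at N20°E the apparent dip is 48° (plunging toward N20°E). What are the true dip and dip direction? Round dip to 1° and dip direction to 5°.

true dip 66°, dip direction 320°

The two traces are lines in the plane: v₁ = (sin 250°·cos 38°, cos 250°·cos 38°, −sin 38°), v₂ = (sin 20°·cos 48°, cos 20°·cos 48°, −sin 48°).
n = v₁ × v₂ = (-0.587, 0.691, 0.404) (taken with n_z > 0).
Dip δ = arctan(|n_h|/n_z) = arctan(0.907/0.404) = 66.0°.
The horizontal component of n points toward azimuth atan2(n_x, n_y) = 320°, the dip direction.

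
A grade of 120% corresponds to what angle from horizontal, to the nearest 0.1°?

50.2°

tan θ = 120/100 = 1.2000
θ = arctan(1.2000) = 50.19°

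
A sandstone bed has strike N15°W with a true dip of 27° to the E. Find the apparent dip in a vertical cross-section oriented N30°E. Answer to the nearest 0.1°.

The section lies 45° from the strike.
tan(apparent dip) = tan 27° · sin 45° = 0.3603
α = arctan(0.3603) = 19.81°

19.8°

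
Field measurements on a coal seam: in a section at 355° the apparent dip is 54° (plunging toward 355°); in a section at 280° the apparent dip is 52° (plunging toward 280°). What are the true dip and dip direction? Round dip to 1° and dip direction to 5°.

Represent each trace as a vector plunging at its apparent dip toward its trend (east-north-up frame): v₁ = (-0.051, 0.586, -0.809), v₂ = (-0.606, 0.107, -0.788).
Cross product v₁ × v₂ gives the pole to the plane: n ∝ (-0.375, 0.450, 0.350).
Dip δ = arctan(|n_h|/n_z) = arctan(0.586/0.350) = 59.2°.
The horizontal component of n points toward azimuth atan2(n_x, n_y) = 320°, the dip direction.

true dip 59°, dip direction 320°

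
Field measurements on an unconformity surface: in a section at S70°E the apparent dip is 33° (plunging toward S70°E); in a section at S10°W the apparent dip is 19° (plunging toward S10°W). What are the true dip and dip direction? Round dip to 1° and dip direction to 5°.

Represent each trace as a vector plunging at its apparent dip toward its trend (east-north-up frame): v₁ = (0.788, -0.287, -0.545), v₂ = (-0.164, -0.931, -0.326).
Cross product v₁ × v₂ gives the pole to the plane: n ∝ (0.414, -0.346, 0.781).
Dip δ = arctan(|n_h|/n_z) = arctan(0.539/0.781) = 34.6°.
The horizontal component of n points toward azimuth atan2(n_x, n_y) = 130°, the dip direction.

true dip 35°, dip direction 130°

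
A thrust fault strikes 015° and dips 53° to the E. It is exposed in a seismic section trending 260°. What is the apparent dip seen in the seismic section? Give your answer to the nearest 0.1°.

50.3°

Angle between strike (015°) and section (260°): β = 65°.
tan(apparent dip) = tan 53° · sin 65° = 1.2027
α = arctan(1.2027) = 50.26°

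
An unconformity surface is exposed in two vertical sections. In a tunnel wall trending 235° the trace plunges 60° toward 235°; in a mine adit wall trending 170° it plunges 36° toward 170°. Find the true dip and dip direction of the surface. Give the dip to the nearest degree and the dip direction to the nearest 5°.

true dip 60°, dip direction 235°

Each apparent-dip line lies in the plane. As unit vectors (x east, y north, z up), v₁ plunges 60°→235° and v₂ plunges 36°→170°.
n = v₁ × v₂ = (-0.521, -0.362, 0.367) (taken with n_z > 0).
True dip = arccos(n_z / |n|) = arccos(0.5000) = 60.0°.
The horizontal component of n points toward azimuth atan2(n_x, n_y) = 235°, the dip direction.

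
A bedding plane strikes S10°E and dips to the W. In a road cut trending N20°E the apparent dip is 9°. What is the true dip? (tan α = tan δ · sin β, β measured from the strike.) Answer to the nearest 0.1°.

17.6°

β = acute angle between strike S10°E and section N20°E = 30°.
tan δ = tan α / sin β = tan 9° / sin 30° = 0.1584 / 0.5000 = 0.3168
δ = arctan(0.3168) = 17.58°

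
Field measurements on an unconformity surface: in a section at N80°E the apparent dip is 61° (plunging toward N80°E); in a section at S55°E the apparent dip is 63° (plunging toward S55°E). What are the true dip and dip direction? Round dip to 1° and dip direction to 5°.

The two traces are lines in the plane: v₁ = (sin 80°·cos 61°, cos 80°·cos 61°, −sin 61°), v₂ = (sin 125°·cos 63°, cos 125°·cos 63°, −sin 63°).
Cross product v₁ × v₂ gives the pole to the plane: n ∝ (0.303, -0.100, 0.156).
True dip = arccos(n_z / |n|) = arccos(0.4386) = 64.0°.
Dip direction = atan2(0.303, -0.100) = 108° (azimuth of n's horizontal projection).

true dip 64°, dip direction 110°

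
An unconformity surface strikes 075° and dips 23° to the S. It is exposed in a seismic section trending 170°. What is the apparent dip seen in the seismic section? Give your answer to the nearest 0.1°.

Angle between strike (075°) and section (170°): β = 85°.
tan(apparent dip) = tan 23° · sin 85° = 0.4229
α = arctan(0.4229) = 22.92°

22.9°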